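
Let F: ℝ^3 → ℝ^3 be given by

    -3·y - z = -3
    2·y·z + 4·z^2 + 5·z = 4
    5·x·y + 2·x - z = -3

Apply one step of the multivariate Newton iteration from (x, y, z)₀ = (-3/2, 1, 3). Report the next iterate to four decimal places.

At (-3/2, 1, 3): F = (-3.0000, 53.0000, -10.5000).
Jacobian J = [[0, -3, -1], [0, 2·z, 2·y + 8·z + 5], [5·y + 2, 5·x, -1]].
At the point, J = [[0.0000, -3.0000, -1.0000], [0.0000, 6.0000, 31.0000], [7.0000, -7.5000, -1.0000]] (det J = -609.0000).
Solving J·Δ = −F gives Δ = (0.7759, -0.4598, -1.6207).
Then the next iterate is (x, y, z)₁ = (-0.7241, 0.5402, 1.3793).

(-0.7241, 0.5402, 1.3793)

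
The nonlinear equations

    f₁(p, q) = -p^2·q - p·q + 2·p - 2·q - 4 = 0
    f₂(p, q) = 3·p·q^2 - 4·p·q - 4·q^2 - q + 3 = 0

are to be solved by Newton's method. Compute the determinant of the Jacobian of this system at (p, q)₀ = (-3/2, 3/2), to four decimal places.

-100.4375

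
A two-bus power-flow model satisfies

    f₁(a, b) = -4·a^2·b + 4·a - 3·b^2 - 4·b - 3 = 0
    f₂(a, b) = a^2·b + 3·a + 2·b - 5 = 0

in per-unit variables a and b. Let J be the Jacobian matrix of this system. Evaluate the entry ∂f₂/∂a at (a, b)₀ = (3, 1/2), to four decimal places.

6.0000

∂f₂/∂a = 2·a·b + 3.
At (3, 1/2) this is 6.0000.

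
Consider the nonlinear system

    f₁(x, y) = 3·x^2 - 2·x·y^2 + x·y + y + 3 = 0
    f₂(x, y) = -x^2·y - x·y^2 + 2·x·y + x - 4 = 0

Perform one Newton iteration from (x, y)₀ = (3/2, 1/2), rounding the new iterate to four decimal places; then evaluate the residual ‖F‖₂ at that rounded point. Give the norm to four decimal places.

At (3/2, 1/2): F = (10.2500, -2.5000).
Jacobian J = [[6·x - 2·y^2 + y, -4·x·y + x + 1], [-2·x·y - y^2 + 2·y + 1, -x^2 - 2·x·y + 2·x]].
At the point, J = [[9.0000, -0.5000], [0.2500, -0.7500]] (det J = -6.6250).
Solving J·Δ = −F gives Δ = (-1.3491, -3.7830).
Then the next iterate is (x, y)₁ = (0.1509, -3.2830).
Re-evaluating at (0.1509, -3.2830): F = (-3.962920, -6.391566), so ‖F‖₂ = 7.5204.

7.5204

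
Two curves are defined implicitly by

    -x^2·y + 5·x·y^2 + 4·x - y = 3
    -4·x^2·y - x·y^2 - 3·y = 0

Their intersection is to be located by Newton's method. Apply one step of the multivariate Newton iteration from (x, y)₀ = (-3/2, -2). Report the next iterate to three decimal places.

At (-3/2, -2): F = (-32.500, 30.000).
Jacobian J = [[-2·x·y + 5·y^2 + 4, -x^2 + 10·x·y - 1], [-8·x·y - y^2, -4·x^2 - 2·x·y - 3]].
At the point, J = [[18.000, 26.750], [-28.000, -18.000]] (det J = 425.000).
Solving J·Δ = −F gives Δ = (0.512, 0.871).
Then the next iterate is (x, y)₁ = (-0.988, -1.129).

(-0.988, -1.129)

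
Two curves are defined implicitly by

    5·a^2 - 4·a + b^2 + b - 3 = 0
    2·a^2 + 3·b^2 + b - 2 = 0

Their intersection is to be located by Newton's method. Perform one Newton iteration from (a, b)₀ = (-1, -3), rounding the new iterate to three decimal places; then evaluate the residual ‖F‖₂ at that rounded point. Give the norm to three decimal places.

At (-1, -3): F = (12.000, 24.000).
Jacobian J = [[10·a - 4, 2·b + 1], [4·a, 6·b + 1]].
At the point, J = [[-14.000, -5.000], [-4.000, -17.000]] (det J = 218.000).
Solving J·Δ = −F gives Δ = (0.385, 1.321).
Then the next iterate is (a, b)₁ = (-0.615, -1.679).
Re-evaluating at (-0.615, -1.679): F = (2.49117, 5.53457), so ‖F‖₂ = 6.069.

6.069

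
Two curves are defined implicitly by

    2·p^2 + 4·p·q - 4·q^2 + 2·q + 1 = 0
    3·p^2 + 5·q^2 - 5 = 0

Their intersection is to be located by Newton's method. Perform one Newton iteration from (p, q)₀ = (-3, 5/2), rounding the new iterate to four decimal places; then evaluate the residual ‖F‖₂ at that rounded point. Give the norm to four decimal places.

14.2799

At (-3, 5/2): F = (-31.0000, 53.2500).
Jacobian J = [[4·p + 4·q, 4·p - 8·q + 2], [6·p, 10·q]].
At the point, J = [[-2.0000, -30.0000], [-18.0000, 25.0000]] (det J = -590.0000).
Solving J·Δ = −F gives Δ = (1.3941, -1.1263).
Then the next iterate is (p, q)₁ = (-1.6059, 1.3737).
Re-evaluating at (-1.6059, 1.3737): F = (-7.467076, 12.172003), so ‖F‖₂ = 14.2799.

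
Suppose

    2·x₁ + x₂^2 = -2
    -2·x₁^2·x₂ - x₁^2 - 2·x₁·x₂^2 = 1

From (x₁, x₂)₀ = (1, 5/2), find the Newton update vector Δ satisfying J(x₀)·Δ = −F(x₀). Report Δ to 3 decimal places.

At (1, 5/2): F = (10.250, -19.500).
Jacobian J = [[2, 2·x₂], [-4·x₁·x₂ - 2·x₁ - 2·x₂^2, -2·x₁^2 - 4·x₁·x₂]].
At the point, J = [[2.000, 5.000], [-24.500, -12.000]] (det J = 98.500).
Solving J·Δ = −F gives Δ = (0.259, -2.154).

(0.259, -2.154)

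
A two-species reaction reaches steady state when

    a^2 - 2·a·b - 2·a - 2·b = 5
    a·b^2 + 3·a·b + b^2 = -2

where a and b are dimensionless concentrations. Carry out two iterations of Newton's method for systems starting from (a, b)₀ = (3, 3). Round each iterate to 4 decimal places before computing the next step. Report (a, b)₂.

(1.8647, -2.9845)

At (3, 3): F = (-26.0000, 65.0000).
Jacobian J = [[2·a - 2·b - 2, -2·a - 2], [b^2 + 3·b, 2·a·b + 3·a + 2·b]].
At the point, J = [[-2.0000, -8.0000], [18.0000, 33.0000]] (det J = 78.0000).
Solving J·Δ = −F gives Δ = (4.3333, -4.3333).
Then the next iterate is (a, b)₁ = (7.3333, -1.3333).
Round to (7.3333, -1.3333) and repeat: F = (56.332267, -12.518452), J = [[15.3332, -16.6666], [-2.222211, -0.221678]].
Δ = (-5.4686, -1.6512), so (a, b)₂ = (1.8647, -2.9845).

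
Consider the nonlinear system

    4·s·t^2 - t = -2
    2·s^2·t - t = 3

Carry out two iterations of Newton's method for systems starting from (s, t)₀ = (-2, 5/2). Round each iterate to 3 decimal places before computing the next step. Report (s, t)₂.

At (-2, 5/2): F = (-50.500, 14.500).
Jacobian J = [[4·t^2, 8·s·t - 1], [4·s·t, 2·s^2 - 1]].
At the point, J = [[25.000, -41.000], [-20.000, 7.000]] (det J = -645.000).
Solving J·Δ = −F gives Δ = (0.374, -1.004).
Then the next iterate is (s, t)₁ = (-1.626, 1.496).
Round to (-1.626, 1.496) and repeat: F = (-14.05206, 3.41448), J = [[8.95206, -20.45997], [-9.72998, 4.28775]].
Δ = (0.060, -0.661), so (s, t)₂ = (-1.566, 0.835).

(-1.566, 0.835)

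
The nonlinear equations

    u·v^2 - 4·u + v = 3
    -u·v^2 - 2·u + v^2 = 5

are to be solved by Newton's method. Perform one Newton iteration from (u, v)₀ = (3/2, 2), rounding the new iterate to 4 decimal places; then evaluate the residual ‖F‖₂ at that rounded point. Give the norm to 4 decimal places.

At (3/2, 2): F = (-1.0000, -10.0000).
Jacobian J = [[v^2 - 4, 2·u·v + 1], [-v^2 - 2, -2·u·v + 2·v]].
At the point, J = [[0.0000, 7.0000], [-6.0000, -2.0000]] (det J = 42.0000).
Solving J·Δ = −F gives Δ = (-1.7143, 0.1429).
Then the next iterate is (u, v)₁ = (-0.2143, 2.1429).
Re-evaluating at (-0.2143, 2.1429): F = (-0.983970, 1.004690), so ‖F‖₂ = 1.4063.

1.4063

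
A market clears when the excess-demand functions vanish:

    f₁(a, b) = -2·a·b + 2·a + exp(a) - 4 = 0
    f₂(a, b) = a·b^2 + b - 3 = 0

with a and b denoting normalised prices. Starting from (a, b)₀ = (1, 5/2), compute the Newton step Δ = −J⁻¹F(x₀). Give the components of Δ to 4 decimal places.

At (1, 5/2): F = (-4.281718, 5.7500).
Jacobian J = [[-2·b + exp(a) + 2, -2·a], [b^2, 2·a·b + 1]].
At the point, J = [[-0.281718, -2.0000], [6.2500, 6.0000]] (det J = 10.809691).
Solving J·Δ = −F gives Δ = (1.3127, -2.3258).

(1.3127, -2.3258)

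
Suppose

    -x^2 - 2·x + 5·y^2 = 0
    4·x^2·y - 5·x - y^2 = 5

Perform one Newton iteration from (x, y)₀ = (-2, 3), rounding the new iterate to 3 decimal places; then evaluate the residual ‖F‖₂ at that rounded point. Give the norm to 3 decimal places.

At (-2, 3): F = (45.000, 44.000).
Jacobian J = [[-2·x - 2, 10·y], [8·x·y - 5, 4·x^2 - 2·y]].
At the point, J = [[2.000, 30.000], [-53.000, 10.000]] (det J = 1610.000).
Solving J·Δ = −F gives Δ = (0.540, -1.536).
Then the next iterate is (x, y)₁ = (-1.460, 1.464).
Re-evaluating at (-1.460, 1.464): F = (11.50488, 12.63935), so ‖F‖₂ = 17.091.

17.091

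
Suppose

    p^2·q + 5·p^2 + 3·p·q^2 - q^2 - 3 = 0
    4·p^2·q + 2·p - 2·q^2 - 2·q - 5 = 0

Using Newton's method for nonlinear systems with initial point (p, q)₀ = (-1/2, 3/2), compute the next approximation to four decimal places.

At (-1/2, 3/2): F = (-7.0000, -12.0000).
Jacobian J = [[2·p·q + 10·p + 3·q^2, p^2 + 6·p·q - 2·q], [8·p·q + 2, 4·p^2 - 4·q - 2]].
At the point, J = [[0.2500, -7.2500], [-4.0000, -7.0000]] (det J = -30.7500).
Solving J·Δ = −F gives Δ = (-1.2358, -1.0081).
Then the next iterate is (p, q)₁ = (-1.7358, 0.4919).

(-1.7358, 0.4919)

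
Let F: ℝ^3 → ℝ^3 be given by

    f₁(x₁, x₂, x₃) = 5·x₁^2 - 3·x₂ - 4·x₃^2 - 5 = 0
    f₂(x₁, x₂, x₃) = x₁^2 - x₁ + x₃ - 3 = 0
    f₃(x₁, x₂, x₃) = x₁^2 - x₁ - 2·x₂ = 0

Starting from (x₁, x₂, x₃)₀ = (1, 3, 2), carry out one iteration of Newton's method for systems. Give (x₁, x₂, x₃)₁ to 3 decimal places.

(2.306, 0.653, 1.694)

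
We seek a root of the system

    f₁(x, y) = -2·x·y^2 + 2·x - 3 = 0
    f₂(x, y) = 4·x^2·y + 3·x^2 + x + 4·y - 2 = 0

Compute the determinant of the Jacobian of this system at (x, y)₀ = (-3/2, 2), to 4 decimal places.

306.0000

J = [[-2·y^2 + 2, -4·x·y], [8·x·y + 6·x + 1, 4·x^2 + 4]].
At the point, J = [[-6.0000, 12.0000], [-32.0000, 13.0000]].
det J = 306.0000.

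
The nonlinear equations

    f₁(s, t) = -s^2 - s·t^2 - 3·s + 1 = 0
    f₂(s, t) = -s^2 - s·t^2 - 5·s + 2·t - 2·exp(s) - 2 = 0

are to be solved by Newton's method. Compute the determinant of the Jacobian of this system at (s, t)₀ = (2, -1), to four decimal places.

51.1124

J = [[-2·s - t^2 - 3, -2·s·t], [-2·s - t^2 - 2·exp(s) - 5, -2·s·t + 2]].
At the point, J = [[-8.0000, 4.0000], [-24.778112, 6.0000]].
det J = 51.1124.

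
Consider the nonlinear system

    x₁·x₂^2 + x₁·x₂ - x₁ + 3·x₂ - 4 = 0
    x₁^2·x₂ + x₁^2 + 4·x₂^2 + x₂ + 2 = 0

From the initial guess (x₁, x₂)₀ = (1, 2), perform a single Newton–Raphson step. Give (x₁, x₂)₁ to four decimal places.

At (1, 2): F = (7.0000, 23.0000).
Jacobian J = [[x₂^2 + x₂ - 1, 2·x₁·x₂ + x₁ + 3], [2·x₁·x₂ + 2·x₁, x₁^2 + 8·x₂ + 1]].
At the point, J = [[5.0000, 8.0000], [6.0000, 18.0000]] (det J = 42.0000).
Solving J·Δ = −F gives Δ = (1.3810, -1.7381).
Then the next iterate is (x₁, x₂)₁ = (2.3810, 0.2619).

(2.3810, 0.2619)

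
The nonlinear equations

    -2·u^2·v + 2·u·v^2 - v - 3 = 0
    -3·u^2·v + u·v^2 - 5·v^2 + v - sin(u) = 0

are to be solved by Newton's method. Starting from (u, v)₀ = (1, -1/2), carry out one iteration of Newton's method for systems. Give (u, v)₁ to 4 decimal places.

(1.3347, -0.5327)

At (1, -1/2): F = (-1.0000, -0.841471).
Jacobian J = [[-4·u·v + 2·v^2, -2·u^2 + 4·u·v - 1], [-6·u·v + v^2 - cos(u), -3·u^2 + 2·u·v - 10·v + 1]].
At the point, J = [[2.5000, -5.0000], [2.709698, 2.0000]] (det J = 18.548488).
Solving J·Δ = −F gives Δ = (0.3347, -0.0327).
Then the next iterate is (u, v)₁ = (1.3347, -0.5327).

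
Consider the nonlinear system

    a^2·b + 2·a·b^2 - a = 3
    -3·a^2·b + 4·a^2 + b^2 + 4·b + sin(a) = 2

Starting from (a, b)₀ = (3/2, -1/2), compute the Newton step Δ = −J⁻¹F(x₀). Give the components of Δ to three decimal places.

(-1.280, -3.088)

At (3/2, -1/2): F = (-4.875, 9.62249).
Jacobian J = [[2·a·b + 2·b^2 - 1, a^2 + 4·a·b], [-6·a·b + 8·a + cos(a), -3·a^2 + 2·b + 4]].
At the point, J = [[-2.000, -0.750], [16.57074, -3.750]] (det J = 19.92805).
Solving J·Δ = −F gives Δ = (-1.280, -3.088).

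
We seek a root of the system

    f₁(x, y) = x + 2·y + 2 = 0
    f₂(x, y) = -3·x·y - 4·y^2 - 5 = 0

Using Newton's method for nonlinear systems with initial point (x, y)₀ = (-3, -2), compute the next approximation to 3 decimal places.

At (-3, -2): F = (-5.000, -39.000).
Jacobian J = [[1, 2], [-3·y, -3·x - 8·y]].
At the point, J = [[1.000, 2.000], [6.000, 25.000]] (det J = 13.000).
Solving J·Δ = −F gives Δ = (3.615, 0.692).
Then the next iterate is (x, y)₁ = (0.615, -1.308).

(0.615, -1.308)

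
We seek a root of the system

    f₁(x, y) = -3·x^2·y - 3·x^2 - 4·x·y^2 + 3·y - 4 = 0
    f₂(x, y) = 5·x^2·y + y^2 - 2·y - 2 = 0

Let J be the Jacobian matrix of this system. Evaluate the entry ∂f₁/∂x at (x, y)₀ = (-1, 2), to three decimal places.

∂f₁/∂x = -6·x·y - 6·x - 4·y^2.
At (-1, 2) this is 2.000.

2.000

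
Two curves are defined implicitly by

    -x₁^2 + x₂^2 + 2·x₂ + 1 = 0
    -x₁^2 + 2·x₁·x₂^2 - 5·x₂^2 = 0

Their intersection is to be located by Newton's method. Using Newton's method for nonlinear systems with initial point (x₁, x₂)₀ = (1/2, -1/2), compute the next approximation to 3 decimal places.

At (1/2, -1/2): F = (0.000, -1.250).
Jacobian J = [[-2·x₁, 2·x₂ + 2], [-2·x₁ + 2·x₂^2, 4·x₁·x₂ - 10·x₂]].
At the point, J = [[-1.000, 1.000], [-0.500, 4.000]] (det J = -3.500).
Solving J·Δ = −F gives Δ = (0.357, 0.357).
Then the next iterate is (x₁, x₂)₁ = (0.857, -0.143).

(0.857, -0.143)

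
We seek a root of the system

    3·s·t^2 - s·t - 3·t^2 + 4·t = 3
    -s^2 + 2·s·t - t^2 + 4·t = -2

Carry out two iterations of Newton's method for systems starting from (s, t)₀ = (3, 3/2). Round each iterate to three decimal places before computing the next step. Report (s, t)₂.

(2.855, 0.671)

At (3, 3/2): F = (12.000, 5.750).
Jacobian J = [[3·t^2 - t, 6·s·t - s - 6·t + 4], [-2·s + 2·t, 2·s - 2·t + 4]].
At the point, J = [[5.250, 19.000], [-3.000, 7.000]] (det J = 93.750).
Solving J·Δ = −F gives Δ = (0.269, -0.706).
Then the next iterate is (s, t)₁ = (3.269, 0.794).
Round to (3.269, 0.794) and repeat: F = (1.87179, -0.94963), J = [[1.09731, 11.54052], [-4.950, 8.950]].
Δ = (-0.414, -0.123), so (s, t)₂ = (2.855, 0.671).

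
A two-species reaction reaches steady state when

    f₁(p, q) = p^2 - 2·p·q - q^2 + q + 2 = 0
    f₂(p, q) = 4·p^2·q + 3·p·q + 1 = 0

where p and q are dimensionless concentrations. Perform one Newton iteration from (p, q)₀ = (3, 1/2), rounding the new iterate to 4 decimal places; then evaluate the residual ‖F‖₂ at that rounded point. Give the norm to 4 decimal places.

6.8546

At (3, 1/2): F = (8.2500, 23.5000).
Jacobian J = [[2·p - 2·q, -2·p - 2·q + 1], [8·p·q + 3·q, 4·p^2 + 3·p]].
At the point, J = [[5.0000, -6.0000], [13.5000, 45.0000]] (det J = 306.0000).
Solving J·Δ = −F gives Δ = (-1.6740, -0.0200).
Then the next iterate is (p, q)₁ = (1.3260, 0.4800).
Re-evaluating at (1.3260, 0.4800): F = (2.734916, 6.285330), so ‖F‖₂ = 6.8546.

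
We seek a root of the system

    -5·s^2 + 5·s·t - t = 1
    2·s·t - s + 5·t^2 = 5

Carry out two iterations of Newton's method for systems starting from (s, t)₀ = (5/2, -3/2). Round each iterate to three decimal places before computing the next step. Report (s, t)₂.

(0.388, -1.111)

At (5/2, -3/2): F = (-49.500, -3.750).
Jacobian J = [[-10·s + 5·t, 5·s - 1], [2·t - 1, 2·s + 10·t]].
At the point, J = [[-32.500, 11.500], [-4.000, -10.000]] (det J = 371.000).
Solving J·Δ = −F gives Δ = (-1.450, 0.205).
Then the next iterate is (s, t)₁ = (1.050, -1.295).
Round to (1.050, -1.295) and repeat: F = (-12.01625, -0.38438), J = [[-16.975, 4.250], [-3.590, -10.850]].
Δ = (-0.662, 0.184), so (s, t)₂ = (0.388, -1.111).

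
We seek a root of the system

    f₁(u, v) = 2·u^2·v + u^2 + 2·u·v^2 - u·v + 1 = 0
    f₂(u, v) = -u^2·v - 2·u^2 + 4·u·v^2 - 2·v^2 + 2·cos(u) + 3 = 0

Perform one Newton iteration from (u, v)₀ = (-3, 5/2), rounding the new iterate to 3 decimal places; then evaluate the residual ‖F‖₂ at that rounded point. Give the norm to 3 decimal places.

At (-3, 5/2): F = (25.000, -126.97998).
Jacobian J = [[4·u·v + 2·u + 2·v^2 - v, 2·u^2 + 4·u·v - u], [-2·u·v - 4·u + 4·v^2 - 2·sin(u), -u^2 + 8·u·v - 4·v]].
At the point, J = [[-26.000, -9.000], [52.28224, -79.000]] (det J = 2524.54016).
Solving J·Δ = −F gives Δ = (1.235, -0.790).
Then the next iterate is (u, v)₁ = (-1.765, 1.710).
Re-evaluating at (-1.765, 1.710): F = (7.46537, -35.43580), so ‖F‖₂ = 36.214.

36.214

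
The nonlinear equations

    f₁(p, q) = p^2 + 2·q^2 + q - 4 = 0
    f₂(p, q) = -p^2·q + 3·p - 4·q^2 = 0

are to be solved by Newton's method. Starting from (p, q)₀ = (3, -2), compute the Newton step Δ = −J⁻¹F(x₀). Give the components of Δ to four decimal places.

(-1.0476, 0.6735)

At (3, -2): F = (11.0000, 11.0000).
Jacobian J = [[2·p, 4·q + 1], [-2·p·q + 3, -p^2 - 8·q]].
At the point, J = [[6.0000, -7.0000], [15.0000, 7.0000]] (det J = 147.0000).
Solving J·Δ = −F gives Δ = (-1.0476, 0.6735).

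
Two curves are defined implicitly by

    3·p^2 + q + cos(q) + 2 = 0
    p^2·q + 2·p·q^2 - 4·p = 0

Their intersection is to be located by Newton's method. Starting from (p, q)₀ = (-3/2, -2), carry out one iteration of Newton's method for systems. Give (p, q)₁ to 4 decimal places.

At (-3/2, -2): F = (6.333853, -10.5000).
Jacobian J = [[6·p, -sin(q) + 1], [2·p·q + 2·q^2 - 4, p^2 + 4·p·q]].
At the point, J = [[-9.0000, 1.909297], [10.0000, 14.2500]] (det J = -147.342974).
Solving J·Δ = −F gives Δ = (0.7486, 0.2115).
Then the next iterate is (p, q)₁ = (-0.7514, -1.7885).

(-0.7514, -1.7885)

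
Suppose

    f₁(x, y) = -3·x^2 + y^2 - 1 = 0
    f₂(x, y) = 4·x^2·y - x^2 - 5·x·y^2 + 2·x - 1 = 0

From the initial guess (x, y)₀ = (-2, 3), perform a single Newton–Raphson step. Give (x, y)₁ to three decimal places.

At (-2, 3): F = (-4.000, 129.000).
Jacobian J = [[-6·x, 2·y], [8·x·y - 2·x - 5·y^2 + 2, 4·x^2 - 10·x·y]].
At the point, J = [[12.000, 6.000], [-87.000, 76.000]] (det J = 1434.000).
Solving J·Δ = −F gives Δ = (0.752, -0.837).
Then the next iterate is (x, y)₁ = (-1.248, 2.163).

(-1.248, 2.163)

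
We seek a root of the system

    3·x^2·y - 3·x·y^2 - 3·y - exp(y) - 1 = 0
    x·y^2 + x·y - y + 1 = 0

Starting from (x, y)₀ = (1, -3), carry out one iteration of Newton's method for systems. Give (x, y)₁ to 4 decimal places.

(1.0690, -1.2643)

At (1, -3): F = (-28.049787, 10.0000).
Jacobian J = [[6·x·y - 3·y^2, 3·x^2 - 6·x·y - exp(y) - 3], [y^2 + y, 2·x·y + x - 1]].
At the point, J = [[-45.0000, 17.950213], [6.0000, -6.0000]] (det J = 162.298722).
Solving J·Δ = −F gives Δ = (0.0690, 1.7357).
Then the next iterate is (x, y)₁ = (1.0690, -1.2643).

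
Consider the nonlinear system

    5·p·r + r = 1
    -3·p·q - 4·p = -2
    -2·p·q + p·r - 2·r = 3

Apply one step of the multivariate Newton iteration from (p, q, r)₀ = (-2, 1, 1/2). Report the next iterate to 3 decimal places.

At (-2, 1, 1/2): F = (-5.500, 16.000, -1.000).
Jacobian J = [[5·r, 0, 5·p + 1], [-3·q - 4, -3·p, 0], [-2·q + r, -2·p, p - 2]].
At the point, J = [[2.500, 0.000, -9.000], [-7.000, 6.000, 0.000], [-1.500, 4.000, -4.000]] (det J = 111.000).
Solving J·Δ = −F gives Δ = (4.486, 2.568, 0.635).
Then the next iterate is (p, q, r)₁ = (2.486, 3.568, 1.135).

(2.486, 3.568, 1.135)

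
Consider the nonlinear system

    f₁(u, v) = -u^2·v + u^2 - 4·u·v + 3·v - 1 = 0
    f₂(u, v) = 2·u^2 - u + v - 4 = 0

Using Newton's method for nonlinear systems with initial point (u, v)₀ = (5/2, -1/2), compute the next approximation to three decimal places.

At (5/2, -1/2): F = (11.875, 5.500).
Jacobian J = [[-2·u·v + 2·u - 4·v, -u^2 - 4·u + 3], [4·u - 1, 1]].
At the point, J = [[9.500, -13.250], [9.000, 1.000]] (det J = 128.750).
Solving J·Δ = −F gives Δ = (-0.658, 0.424).
Then the next iterate is (u, v)₁ = (1.842, -0.076).

(1.842, -0.076)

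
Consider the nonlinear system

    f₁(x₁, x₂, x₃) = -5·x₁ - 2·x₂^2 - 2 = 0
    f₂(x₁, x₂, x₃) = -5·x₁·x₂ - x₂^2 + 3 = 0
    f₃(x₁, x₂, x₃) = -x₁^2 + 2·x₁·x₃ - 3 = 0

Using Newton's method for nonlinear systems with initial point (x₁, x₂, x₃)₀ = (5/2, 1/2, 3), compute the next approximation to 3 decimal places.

At (5/2, 1/2, 3): F = (-15.000, -3.500, 5.750).
Jacobian J = [[-5, -4·x₂, 0], [-5·x₂, -5·x₁ - 2·x₂, 0], [-2·x₁ + 2·x₃, 0, 2·x₁]].
At the point, J = [[-5.000, -2.000, 0.000], [-2.500, -13.500, 0.000], [1.000, 0.000, 5.000]] (det J = 312.500).
Solving J·Δ = −F gives Δ = (-3.128, 0.320, -0.524).
Then the next iterate is (x₁, x₂, x₃)₁ = (-0.628, 0.820, 2.476).

(-0.628, 0.820, 2.476)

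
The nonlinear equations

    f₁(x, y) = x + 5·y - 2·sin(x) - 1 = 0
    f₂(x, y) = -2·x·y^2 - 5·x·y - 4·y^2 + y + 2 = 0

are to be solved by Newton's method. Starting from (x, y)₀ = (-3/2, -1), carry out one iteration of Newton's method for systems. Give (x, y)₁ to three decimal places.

(-4.892, 0.683)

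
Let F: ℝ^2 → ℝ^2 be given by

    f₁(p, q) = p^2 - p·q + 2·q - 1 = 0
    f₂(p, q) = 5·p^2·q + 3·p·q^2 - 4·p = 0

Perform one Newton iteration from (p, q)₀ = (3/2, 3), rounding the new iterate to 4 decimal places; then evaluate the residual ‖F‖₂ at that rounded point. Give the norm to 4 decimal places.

At (3/2, 3): F = (2.7500, 68.2500).
Jacobian J = [[2·p - q, -p + 2], [10·p·q + 3·q^2 - 4, 5·p^2 + 6·p·q]].
At the point, J = [[0.0000, 0.5000], [68.0000, 38.2500]] (det J = -34.0000).
Solving J·Δ = −F gives Δ = (2.0901, -5.5000).
Then the next iterate is (p, q)₁ = (3.5901, -2.5000).
Re-evaluating at (3.5901, -2.5000): F = (15.864068, -108.156250), so ‖F‖₂ = 109.3135.

109.3135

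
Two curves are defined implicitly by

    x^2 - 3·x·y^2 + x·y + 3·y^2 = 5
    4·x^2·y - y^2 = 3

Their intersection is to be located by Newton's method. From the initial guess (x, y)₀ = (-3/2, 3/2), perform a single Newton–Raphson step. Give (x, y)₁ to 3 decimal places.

At (-3/2, 3/2): F = (11.875, 8.250).
Jacobian J = [[2·x - 3·y^2 + y, -6·x·y + x + 6·y], [8·x·y, 4·x^2 - 2·y]].
At the point, J = [[-8.250, 21.000], [-18.000, 6.000]] (det J = 328.500).
Solving J·Δ = −F gives Δ = (0.311, -0.443).
Then the next iterate is (x, y)₁ = (-1.189, 1.057).

(-1.189, 1.057)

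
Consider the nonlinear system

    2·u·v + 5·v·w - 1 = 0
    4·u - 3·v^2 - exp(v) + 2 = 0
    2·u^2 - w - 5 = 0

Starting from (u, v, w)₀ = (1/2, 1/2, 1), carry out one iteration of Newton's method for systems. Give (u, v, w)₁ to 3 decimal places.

At (1/2, 1/2, 1): F = (2.000, 1.60128, -5.500).
Jacobian J = [[2·v, 2·u + 5·w, 5·v], [4, -6·v - exp(v), 0], [4·u, 0, -1]].
At the point, J = [[1.000, 6.000, 2.500], [4.000, -4.64872, 0.000], [2.000, 0.000, -1.000]] (det J = 51.89233).
Solving J·Δ = −F gives Δ = (0.867, 1.091, -3.765).
Then the next iterate is (u, v, w)₁ = (1.367, 1.591, -2.765).

(1.367, 1.591, -2.765)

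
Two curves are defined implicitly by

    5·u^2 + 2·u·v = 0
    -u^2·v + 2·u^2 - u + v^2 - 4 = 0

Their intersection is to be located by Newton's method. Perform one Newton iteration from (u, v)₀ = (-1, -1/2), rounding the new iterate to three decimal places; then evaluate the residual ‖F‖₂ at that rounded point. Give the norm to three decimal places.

15.404

At (-1, -1/2): F = (6.000, -0.250).
Jacobian J = [[10·u + 2·v, 2·u], [-2·u·v + 4·u - 1, -u^2 + 2·v]].
At the point, J = [[-11.000, -2.000], [-6.000, -2.000]] (det J = 10.000).
Solving J·Δ = −F gives Δ = (1.250, -3.875).
Then the next iterate is (u, v)₁ = (0.250, -4.375).
Re-evaluating at (0.250, -4.375): F = (-1.875, 15.28906), so ‖F‖₂ = 15.404.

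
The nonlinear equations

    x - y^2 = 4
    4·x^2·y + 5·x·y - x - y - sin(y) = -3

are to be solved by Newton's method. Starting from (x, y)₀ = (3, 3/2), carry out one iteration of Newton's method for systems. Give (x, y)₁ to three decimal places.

(2.663, 0.304)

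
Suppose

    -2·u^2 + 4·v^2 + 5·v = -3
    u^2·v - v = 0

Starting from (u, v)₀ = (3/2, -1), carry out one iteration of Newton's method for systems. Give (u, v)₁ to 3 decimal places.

(1.083, -1.000)

At (3/2, -1): F = (-2.500, -1.250).
Jacobian J = [[-4·u, 8·v + 5], [2·u·v, u^2 - 1]].
At the point, J = [[-6.000, -3.000], [-3.000, 1.250]] (det J = -16.500).
Solving J·Δ = −F gives Δ = (-0.417, 0.000).
Then the next iterate is (u, v)₁ = (1.083, -1.000).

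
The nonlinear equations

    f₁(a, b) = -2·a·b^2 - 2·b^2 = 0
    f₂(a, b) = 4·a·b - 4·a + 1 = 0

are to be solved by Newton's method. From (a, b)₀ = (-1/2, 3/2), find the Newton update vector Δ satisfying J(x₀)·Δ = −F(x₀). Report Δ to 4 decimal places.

At (-1/2, 3/2): F = (-2.2500, 0.0000).
Jacobian J = [[-2·b^2, -4·a·b - 4·b], [4·b - 4, 4·a]].
At the point, J = [[-4.5000, -3.0000], [2.0000, -2.0000]] (det J = 15.0000).
Solving J·Δ = −F gives Δ = (-0.3000, -0.3000).

(-0.3000, -0.3000)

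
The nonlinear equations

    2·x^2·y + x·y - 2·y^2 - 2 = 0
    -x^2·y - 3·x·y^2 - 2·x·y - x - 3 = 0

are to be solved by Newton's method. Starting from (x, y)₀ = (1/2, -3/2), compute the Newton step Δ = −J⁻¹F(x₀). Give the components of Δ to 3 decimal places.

At (1/2, -3/2): F = (-8.000, -5.000).
Jacobian J = [[4·x·y + y, 2·x^2 + x - 4·y], [-2·x·y - 3·y^2 - 2·y - 1, -x^2 - 6·x·y - 2·x]].
At the point, J = [[-4.500, 7.000], [-3.250, 3.250]] (det J = 8.125).
Solving J·Δ = −F gives Δ = (-1.108, 0.431).

(-1.108, 0.431)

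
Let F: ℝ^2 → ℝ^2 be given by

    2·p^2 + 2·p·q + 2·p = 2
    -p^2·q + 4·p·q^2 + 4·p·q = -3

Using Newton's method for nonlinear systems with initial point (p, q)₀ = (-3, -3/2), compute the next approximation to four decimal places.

(-1.5714, -1.4286)

At (-3, -3/2): F = (19.0000, 7.5000).
Jacobian J = [[4·p + 2·q + 2, 2·p], [-2·p·q + 4·q^2 + 4·q, -p^2 + 8·p·q + 4·p]].
At the point, J = [[-13.0000, -6.0000], [-6.0000, 15.0000]] (det J = -231.0000).
Solving J·Δ = −F gives Δ = (1.4286, 0.0714).
Then the next iterate is (p, q)₁ = (-1.5714, -1.4286).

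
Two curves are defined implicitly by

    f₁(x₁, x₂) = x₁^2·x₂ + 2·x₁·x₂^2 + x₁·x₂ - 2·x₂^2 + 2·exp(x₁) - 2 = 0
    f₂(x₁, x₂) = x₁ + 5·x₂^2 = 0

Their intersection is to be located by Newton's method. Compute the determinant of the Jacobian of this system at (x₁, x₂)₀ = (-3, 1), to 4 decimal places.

-19.0043

J = [[2·x₁·x₂ + 2·x₂^2 + x₂ + 2·exp(x₁), x₁^2 + 4·x₁·x₂ + x₁ - 4·x₂], [1, 10·x₂]].
At the point, J = [[-2.900426, -10.0000], [1.0000, 10.0000]].
det J = -19.0043.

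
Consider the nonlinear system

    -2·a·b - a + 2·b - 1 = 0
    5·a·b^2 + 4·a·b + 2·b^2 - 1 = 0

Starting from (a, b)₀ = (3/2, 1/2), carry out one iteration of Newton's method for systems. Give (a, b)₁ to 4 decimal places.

At (3/2, 1/2): F = (-3.0000, 4.3750).
Jacobian J = [[-2·b - 1, -2·a + 2], [5·b^2 + 4·b, 10·a·b + 4·a + 4·b]].
At the point, J = [[-2.0000, -1.0000], [3.2500, 15.5000]] (det J = -27.7500).
Solving J·Δ = −F gives Δ = (-1.5180, 0.0360).
Then the next iterate is (a, b)₁ = (-0.0180, 0.5360).

(-0.0180, 0.5360)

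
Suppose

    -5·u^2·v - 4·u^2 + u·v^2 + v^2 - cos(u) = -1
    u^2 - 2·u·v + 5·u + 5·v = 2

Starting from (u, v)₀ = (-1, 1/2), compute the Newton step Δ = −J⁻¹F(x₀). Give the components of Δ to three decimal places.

(0.566, 0.196)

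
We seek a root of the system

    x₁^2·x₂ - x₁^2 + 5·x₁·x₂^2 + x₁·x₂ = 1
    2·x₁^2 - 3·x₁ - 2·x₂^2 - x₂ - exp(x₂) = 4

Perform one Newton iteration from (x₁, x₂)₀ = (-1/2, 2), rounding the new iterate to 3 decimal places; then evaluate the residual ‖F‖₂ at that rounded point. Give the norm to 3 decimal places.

7.133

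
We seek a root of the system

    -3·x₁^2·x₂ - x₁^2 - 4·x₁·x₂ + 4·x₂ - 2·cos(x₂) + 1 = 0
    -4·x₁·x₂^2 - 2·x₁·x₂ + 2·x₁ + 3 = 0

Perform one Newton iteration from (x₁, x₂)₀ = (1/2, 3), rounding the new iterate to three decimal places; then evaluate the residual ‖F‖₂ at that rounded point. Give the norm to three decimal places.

0.965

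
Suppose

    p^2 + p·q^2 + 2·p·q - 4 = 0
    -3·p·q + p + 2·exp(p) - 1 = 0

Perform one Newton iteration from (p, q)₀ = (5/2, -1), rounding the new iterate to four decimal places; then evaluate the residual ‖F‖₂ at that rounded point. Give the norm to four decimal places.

56.2549

At (5/2, -1): F = (-0.2500, 33.364988).
Jacobian J = [[2·p + q^2 + 2·q, 2·p·q + 2·p], [-3·q + 2·exp(p) + 1, -3·p]].
At the point, J = [[4.0000, 0.0000], [28.364988, -7.5000]] (det J = -30.0000).
Solving J·Δ = −F gives Δ = (0.0625, 4.6850).
Then the next iterate is (p, q)₁ = (2.5625, 3.6850).
Re-evaluating at (2.5625, 3.6850): F = (56.248795, -0.829543), so ‖F‖₂ = 56.2549.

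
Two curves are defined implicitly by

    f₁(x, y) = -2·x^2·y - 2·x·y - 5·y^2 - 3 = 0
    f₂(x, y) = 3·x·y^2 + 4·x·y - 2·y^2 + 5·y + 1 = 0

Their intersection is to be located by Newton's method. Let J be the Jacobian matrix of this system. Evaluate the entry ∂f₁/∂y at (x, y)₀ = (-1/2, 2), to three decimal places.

-19.500

∂f₁/∂y = -2·x^2 - 2·x - 10·y.
At (-1/2, 2) this is -19.500.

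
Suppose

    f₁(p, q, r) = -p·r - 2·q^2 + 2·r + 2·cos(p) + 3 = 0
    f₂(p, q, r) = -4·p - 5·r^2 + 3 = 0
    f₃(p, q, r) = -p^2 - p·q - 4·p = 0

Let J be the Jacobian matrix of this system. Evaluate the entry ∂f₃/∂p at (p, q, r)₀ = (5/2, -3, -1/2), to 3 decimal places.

∂f₃/∂p = -2·p - q - 4.
At (5/2, -3, -1/2) this is -6.000.

-6.000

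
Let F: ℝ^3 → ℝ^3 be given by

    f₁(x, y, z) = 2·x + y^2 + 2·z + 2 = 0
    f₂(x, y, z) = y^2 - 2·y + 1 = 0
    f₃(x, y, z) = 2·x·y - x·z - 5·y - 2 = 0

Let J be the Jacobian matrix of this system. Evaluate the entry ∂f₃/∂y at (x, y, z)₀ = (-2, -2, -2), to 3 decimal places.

-9.000

∂f₃/∂y = 2·x - 5.
At (-2, -2, -2) this is -9.000.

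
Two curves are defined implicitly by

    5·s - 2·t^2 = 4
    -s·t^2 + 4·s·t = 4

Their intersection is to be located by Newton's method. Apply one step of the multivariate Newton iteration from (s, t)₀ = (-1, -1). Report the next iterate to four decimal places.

(5.2000, -6.0000)

At (-1, -1): F = (-11.0000, 1.0000).
Jacobian J = [[5, -4·t], [-t^2 + 4·t, -2·s·t + 4·s]].
At the point, J = [[5.0000, 4.0000], [-5.0000, -6.0000]] (det J = -10.0000).
Solving J·Δ = −F gives Δ = (6.2000, -5.0000).
Then the next iterate is (s, t)₁ = (5.2000, -6.0000).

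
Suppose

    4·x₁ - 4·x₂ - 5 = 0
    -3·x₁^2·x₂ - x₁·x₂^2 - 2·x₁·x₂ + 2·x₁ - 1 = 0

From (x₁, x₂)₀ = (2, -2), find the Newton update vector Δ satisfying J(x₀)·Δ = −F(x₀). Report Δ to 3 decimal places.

(-0.278, 2.472)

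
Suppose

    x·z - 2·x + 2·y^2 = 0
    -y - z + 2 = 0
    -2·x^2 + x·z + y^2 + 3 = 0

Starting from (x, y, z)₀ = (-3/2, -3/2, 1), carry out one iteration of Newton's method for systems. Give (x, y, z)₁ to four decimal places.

(-0.7841, -1.1591, 3.1591)

At (-3/2, -3/2, 1): F = (6.0000, 2.5000, -0.7500).
Jacobian J = [[z - 2, 4·y, x], [0, -1, -1], [-4·x + z, 2·y, x]].
At the point, J = [[-1.0000, -6.0000, -1.5000], [0.0000, -1.0000, -1.0000], [7.0000, -3.0000, -1.5000]] (det J = 33.0000).
Solving J·Δ = −F gives Δ = (0.7159, 0.3409, 2.1591).
Then the next iterate is (x, y, z)₁ = (-0.7841, -1.1591, 3.1591).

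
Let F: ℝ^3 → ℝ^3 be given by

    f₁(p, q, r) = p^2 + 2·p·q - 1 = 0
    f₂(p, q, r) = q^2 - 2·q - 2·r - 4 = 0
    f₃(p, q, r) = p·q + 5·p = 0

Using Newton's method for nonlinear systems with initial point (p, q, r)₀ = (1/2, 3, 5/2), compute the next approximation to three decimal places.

(-0.139, 5.222, 3.944)

At (1/2, 3, 5/2): F = (2.250, -6.000, 4.000).
Jacobian J = [[2·p + 2·q, 2·p, 0], [0, 2·q - 2, -2], [q + 5, p, 0]].
At the point, J = [[7.000, 1.000, 0.000], [0.000, 4.000, -2.000], [8.000, 0.500, 0.000]] (det J = -9.000).
Solving J·Δ = −F gives Δ = (-0.639, 2.222, 1.444).
Then the next iterate is (p, q, r)₁ = (-0.139, 5.222, 3.944).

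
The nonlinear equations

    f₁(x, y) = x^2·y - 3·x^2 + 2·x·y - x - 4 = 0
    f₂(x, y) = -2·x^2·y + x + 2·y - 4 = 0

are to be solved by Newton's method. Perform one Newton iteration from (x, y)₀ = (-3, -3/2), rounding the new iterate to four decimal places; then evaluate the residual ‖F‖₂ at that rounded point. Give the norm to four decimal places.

At (-3, -3/2): F = (-32.5000, 17.0000).
Jacobian J = [[2·x·y - 6·x + 2·y - 1, x^2 + 2·x], [-4·x·y + 1, -2·x^2 + 2]].
At the point, J = [[23.0000, 3.0000], [-17.0000, -16.0000]] (det J = -317.0000).
Solving J·Δ = −F gives Δ = (1.4795, -0.5095).
Then the next iterate is (x, y)₁ = (-1.5205, -2.0095).
Re-evaluating at (-1.5205, -2.0095): F = (-7.950175, -0.247893), so ‖F‖₂ = 7.9540.

7.9540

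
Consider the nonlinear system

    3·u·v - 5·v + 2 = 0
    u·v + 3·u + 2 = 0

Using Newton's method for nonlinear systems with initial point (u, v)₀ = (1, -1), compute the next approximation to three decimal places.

(-11.000, 19.000)

At (1, -1): F = (4.000, 4.000).
Jacobian J = [[3·v, 3·u - 5], [v + 3, u]].
At the point, J = [[-3.000, -2.000], [2.000, 1.000]] (det J = 1.000).
Solving J·Δ = −F gives Δ = (-12.000, 20.000).
Then the next iterate is (u, v)₁ = (-11.000, 19.000).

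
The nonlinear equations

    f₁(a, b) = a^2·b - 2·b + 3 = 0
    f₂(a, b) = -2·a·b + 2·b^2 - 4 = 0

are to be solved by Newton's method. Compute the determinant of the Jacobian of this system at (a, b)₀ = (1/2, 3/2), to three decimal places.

J = [[2·a·b, a^2 - 2], [-2·b, -2·a + 4·b]].
At the point, J = [[1.500, -1.750], [-3.000, 5.000]].
det J = 2.250.

2.250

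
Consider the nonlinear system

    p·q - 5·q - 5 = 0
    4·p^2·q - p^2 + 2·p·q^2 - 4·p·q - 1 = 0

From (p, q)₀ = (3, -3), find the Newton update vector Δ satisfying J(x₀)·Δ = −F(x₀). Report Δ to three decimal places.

At (3, -3): F = (1.000, -28.000).
Jacobian J = [[q, p - 5], [8·p·q - 2·p + 2·q^2 - 4·q, 4·p^2 + 4·p·q - 4·p]].
At the point, J = [[-3.000, -2.000], [-48.000, -12.000]] (det J = -60.000).
Solving J·Δ = −F gives Δ = (-1.133, 2.200).

(-1.133, 2.200)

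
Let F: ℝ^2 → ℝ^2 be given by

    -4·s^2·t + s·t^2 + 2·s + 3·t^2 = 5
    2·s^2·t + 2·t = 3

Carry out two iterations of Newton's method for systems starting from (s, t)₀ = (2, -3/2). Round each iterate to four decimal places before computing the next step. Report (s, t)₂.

(1.1955, -1.6170)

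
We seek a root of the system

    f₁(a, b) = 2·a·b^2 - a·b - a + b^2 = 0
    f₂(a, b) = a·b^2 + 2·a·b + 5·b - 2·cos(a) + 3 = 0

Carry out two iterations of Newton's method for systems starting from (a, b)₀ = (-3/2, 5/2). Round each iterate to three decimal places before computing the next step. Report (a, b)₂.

(-3.076, 1.713)

At (-3/2, 5/2): F = (-7.250, -1.51647).
Jacobian J = [[2·b^2 - b - 1, 4·a·b - a + 2·b], [b^2 + 2·b + 2·sin(a), 2·a·b + 2·a + 5]].
At the point, J = [[9.000, -8.500], [9.25501, -5.500]] (det J = 29.16759).
Solving J·Δ = −F gives Δ = (-0.925, -1.833).
Then the next iterate is (a, b)₁ = (-2.425, 0.667).
Round to (-2.425, 0.667) and repeat: F = (2.32965, 3.52929), J = [[-0.77722, -2.71090], [0.46525, -3.08495]].
Δ = (-0.651, 1.046), so (a, b)₂ = (-3.076, 1.713).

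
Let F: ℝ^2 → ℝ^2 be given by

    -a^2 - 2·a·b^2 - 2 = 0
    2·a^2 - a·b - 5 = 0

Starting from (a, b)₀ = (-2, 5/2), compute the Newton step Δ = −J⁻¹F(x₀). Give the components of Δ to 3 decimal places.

At (-2, 5/2): F = (19.000, 8.000).
Jacobian J = [[-2·a - 2·b^2, -4·a·b], [4·a - b, -a]].
At the point, J = [[-8.500, 20.000], [-10.500, 2.000]] (det J = 193.000).
Solving J·Δ = −F gives Δ = (0.632, -0.681).

(0.632, -0.681)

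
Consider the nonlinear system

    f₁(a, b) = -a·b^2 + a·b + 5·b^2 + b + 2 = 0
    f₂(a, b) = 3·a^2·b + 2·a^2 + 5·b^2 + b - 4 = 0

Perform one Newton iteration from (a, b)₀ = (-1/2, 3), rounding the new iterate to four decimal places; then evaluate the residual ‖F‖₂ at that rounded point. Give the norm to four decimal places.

At (-1/2, 3): F = (53.0000, 46.7500).
Jacobian J = [[-b^2 + b, -2·a·b + a + 10·b + 1], [6·a·b + 4·a, 3·a^2 + 10·b + 1]].
At the point, J = [[-6.0000, 33.5000], [-11.0000, 31.7500]] (det J = 178.0000).
Solving J·Δ = −F gives Δ = (-0.6552, -1.6994).
Then the next iterate is (a, b)₁ = (-1.1552, 1.3006).
Re-evaluating at (-1.1552, 1.3006): F = (12.210039, 13.634277), so ‖F‖₂ = 18.3024.

18.3024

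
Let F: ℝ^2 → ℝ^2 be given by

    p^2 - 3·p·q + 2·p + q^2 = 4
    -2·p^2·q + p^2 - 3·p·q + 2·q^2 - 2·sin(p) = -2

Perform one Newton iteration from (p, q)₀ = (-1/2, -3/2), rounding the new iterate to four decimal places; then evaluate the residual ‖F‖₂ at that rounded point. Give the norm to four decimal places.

3.4085

At (-1/2, -3/2): F = (-4.7500, 6.208851).
Jacobian J = [[2·p - 3·q + 2, -3·p + 2·q], [-4·p·q + 2·p - 3·q - 2·cos(p), -2·p^2 - 3·p + 4·q]].
At the point, J = [[5.5000, -1.5000], [-1.255165, -5.0000]] (det J = -29.382748).
Solving J·Δ = −F gives Δ = (1.1253, 0.9593).
Then the next iterate is (p, q)₁ = (0.6253, -0.5407).
Re-evaluating at (0.6253, -0.5407): F = (-1.051744, 3.242159), so ‖F‖₂ = 3.4085.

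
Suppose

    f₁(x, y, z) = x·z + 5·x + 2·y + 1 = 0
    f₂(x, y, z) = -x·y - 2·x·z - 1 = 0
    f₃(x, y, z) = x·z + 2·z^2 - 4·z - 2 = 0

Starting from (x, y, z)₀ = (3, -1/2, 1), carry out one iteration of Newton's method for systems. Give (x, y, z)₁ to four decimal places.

(0.3750, -3.4375, 2.2083)

At (3, -1/2, 1): F = (18.0000, -5.5000, -1.0000).
Jacobian J = [[z + 5, 2, x], [-y - 2·z, -x, -2·x], [z, 0, x + 4·z - 4]].
At the point, J = [[6.0000, 2.0000, 3.0000], [-1.5000, -3.0000, -6.0000], [1.0000, 0.0000, 3.0000]] (det J = -48.0000).
Solving J·Δ = −F gives Δ = (-2.6250, -2.9375, 1.2083).
Then the next iterate is (x, y, z)₁ = (0.3750, -3.4375, 2.2083).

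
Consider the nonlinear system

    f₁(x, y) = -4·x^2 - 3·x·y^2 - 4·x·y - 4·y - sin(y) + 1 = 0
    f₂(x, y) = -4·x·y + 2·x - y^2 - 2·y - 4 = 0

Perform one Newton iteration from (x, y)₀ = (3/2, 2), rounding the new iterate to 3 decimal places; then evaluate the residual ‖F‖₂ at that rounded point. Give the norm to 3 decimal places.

At (3/2, 2): F = (-46.90930, -21.000).
Jacobian J = [[-8·x - 3·y^2 - 4·y, -6·x·y - 4·x - cos(y) - 4], [-4·y + 2, -4·x - 2·y - 2]].
At the point, J = [[-32.000, -27.58385], [-6.000, -12.000]] (det J = 218.49688).
Solving J·Δ = −F gives Δ = (0.075, -1.787).
Then the next iterate is (x, y)₁ = (1.575, 0.213).
Re-evaluating at (1.575, 0.213): F = (-11.54216, -2.66327), so ‖F‖₂ = 11.845.

11.845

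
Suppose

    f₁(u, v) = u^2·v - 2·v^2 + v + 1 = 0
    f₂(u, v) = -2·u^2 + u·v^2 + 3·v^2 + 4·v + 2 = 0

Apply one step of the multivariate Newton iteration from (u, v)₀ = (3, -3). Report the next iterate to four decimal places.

(1.5483, -2.0514)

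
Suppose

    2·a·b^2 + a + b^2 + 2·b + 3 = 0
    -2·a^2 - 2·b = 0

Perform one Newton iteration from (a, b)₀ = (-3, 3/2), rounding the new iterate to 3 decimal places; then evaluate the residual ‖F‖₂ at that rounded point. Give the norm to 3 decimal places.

6.371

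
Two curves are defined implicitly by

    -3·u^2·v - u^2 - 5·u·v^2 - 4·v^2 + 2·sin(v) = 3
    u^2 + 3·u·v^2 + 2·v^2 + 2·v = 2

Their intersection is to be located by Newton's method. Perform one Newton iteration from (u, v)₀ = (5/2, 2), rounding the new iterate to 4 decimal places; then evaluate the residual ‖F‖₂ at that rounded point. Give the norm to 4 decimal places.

35.3134

At (5/2, 2): F = (-110.931405, 46.2500).
Jacobian J = [[-6·u·v - 2·u - 5·v^2, -3·u^2 - 10·u·v - 8·v + 2·cos(v)], [2·u + 3·v^2, 6·u·v + 4·v + 2]].
At the point, J = [[-55.0000, -85.582294], [17.0000, 40.0000]] (det J = -745.101008).
Solving J·Δ = −F gives Δ = (-0.6430, -0.8830).
Then the next iterate is (u, v)₁ = (1.8570, 1.1170).
Re-evaluating at (1.8570, 1.1170): F = (-32.782171, 13.128702), so ‖F‖₂ = 35.3134.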